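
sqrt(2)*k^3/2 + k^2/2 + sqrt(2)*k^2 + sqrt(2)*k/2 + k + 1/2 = (k + 1)*(k + sqrt(2)/2)*(sqrt(2)*k/2 + sqrt(2)/2)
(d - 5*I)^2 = d^2 - 10*I*d - 25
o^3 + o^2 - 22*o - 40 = (o - 5)*(o + 2)*(o + 4)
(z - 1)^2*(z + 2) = z^3 - 3*z + 2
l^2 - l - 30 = (l - 6)*(l + 5)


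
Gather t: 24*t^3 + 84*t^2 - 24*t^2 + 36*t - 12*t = 24*t^3 + 60*t^2 + 24*t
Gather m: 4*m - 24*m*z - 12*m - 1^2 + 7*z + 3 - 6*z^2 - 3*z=m*(-24*z - 8) - 6*z^2 + 4*z + 2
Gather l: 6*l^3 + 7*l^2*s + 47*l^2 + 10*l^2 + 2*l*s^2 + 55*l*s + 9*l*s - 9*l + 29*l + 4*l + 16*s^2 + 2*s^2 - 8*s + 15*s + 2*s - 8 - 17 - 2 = 6*l^3 + l^2*(7*s + 57) + l*(2*s^2 + 64*s + 24) + 18*s^2 + 9*s - 27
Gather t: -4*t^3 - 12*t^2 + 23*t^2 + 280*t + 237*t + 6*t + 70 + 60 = -4*t^3 + 11*t^2 + 523*t + 130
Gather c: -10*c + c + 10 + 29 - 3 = 36 - 9*c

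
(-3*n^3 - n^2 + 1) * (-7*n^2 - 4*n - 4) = 21*n^5 + 19*n^4 + 16*n^3 - 3*n^2 - 4*n - 4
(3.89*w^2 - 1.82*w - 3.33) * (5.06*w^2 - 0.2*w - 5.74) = 19.6834*w^4 - 9.9872*w^3 - 38.8144*w^2 + 11.1128*w + 19.1142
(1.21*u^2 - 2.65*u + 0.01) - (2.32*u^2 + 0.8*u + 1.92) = -1.11*u^2 - 3.45*u - 1.91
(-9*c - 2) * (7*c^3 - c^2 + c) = -63*c^4 - 5*c^3 - 7*c^2 - 2*c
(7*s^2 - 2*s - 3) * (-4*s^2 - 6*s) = -28*s^4 - 34*s^3 + 24*s^2 + 18*s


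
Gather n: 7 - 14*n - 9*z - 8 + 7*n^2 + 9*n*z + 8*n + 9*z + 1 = 7*n^2 + n*(9*z - 6)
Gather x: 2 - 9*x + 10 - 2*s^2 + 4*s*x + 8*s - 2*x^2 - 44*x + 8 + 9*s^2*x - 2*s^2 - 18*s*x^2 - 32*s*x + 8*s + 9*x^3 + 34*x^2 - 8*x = -4*s^2 + 16*s + 9*x^3 + x^2*(32 - 18*s) + x*(9*s^2 - 28*s - 61) + 20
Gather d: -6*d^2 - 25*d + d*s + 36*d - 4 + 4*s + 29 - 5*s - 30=-6*d^2 + d*(s + 11) - s - 5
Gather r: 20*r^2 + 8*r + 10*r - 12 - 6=20*r^2 + 18*r - 18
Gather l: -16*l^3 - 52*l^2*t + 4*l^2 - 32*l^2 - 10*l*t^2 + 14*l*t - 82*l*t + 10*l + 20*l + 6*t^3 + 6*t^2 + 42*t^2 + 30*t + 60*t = -16*l^3 + l^2*(-52*t - 28) + l*(-10*t^2 - 68*t + 30) + 6*t^3 + 48*t^2 + 90*t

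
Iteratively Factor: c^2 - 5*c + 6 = (c - 3)*(c - 2)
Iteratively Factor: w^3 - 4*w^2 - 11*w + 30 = (w - 5)*(w^2 + w - 6) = (w - 5)*(w - 2)*(w + 3)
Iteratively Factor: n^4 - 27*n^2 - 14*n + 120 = (n - 2)*(n^3 + 2*n^2 - 23*n - 60) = (n - 2)*(n + 4)*(n^2 - 2*n - 15) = (n - 5)*(n - 2)*(n + 4)*(n + 3)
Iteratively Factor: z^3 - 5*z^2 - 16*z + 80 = (z - 4)*(z^2 - z - 20) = (z - 4)*(z + 4)*(z - 5)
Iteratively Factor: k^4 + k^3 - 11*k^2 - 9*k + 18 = (k + 2)*(k^3 - k^2 - 9*k + 9) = (k - 1)*(k + 2)*(k^2 - 9) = (k - 3)*(k - 1)*(k + 2)*(k + 3)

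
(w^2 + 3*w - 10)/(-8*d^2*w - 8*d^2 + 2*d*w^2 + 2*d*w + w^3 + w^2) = (w^2 + 3*w - 10)/(-8*d^2*w - 8*d^2 + 2*d*w^2 + 2*d*w + w^3 + w^2)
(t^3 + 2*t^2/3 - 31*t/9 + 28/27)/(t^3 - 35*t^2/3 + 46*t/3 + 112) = (9*t^2 - 15*t + 4)/(9*(t^2 - 14*t + 48))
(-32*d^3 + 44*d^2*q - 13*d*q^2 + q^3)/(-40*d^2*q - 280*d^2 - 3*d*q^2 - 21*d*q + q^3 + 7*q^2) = (4*d^2 - 5*d*q + q^2)/(5*d*q + 35*d + q^2 + 7*q)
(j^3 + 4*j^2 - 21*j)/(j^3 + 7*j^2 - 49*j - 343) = j*(j - 3)/(j^2 - 49)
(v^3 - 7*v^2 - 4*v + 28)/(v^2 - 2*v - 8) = (v^2 - 9*v + 14)/(v - 4)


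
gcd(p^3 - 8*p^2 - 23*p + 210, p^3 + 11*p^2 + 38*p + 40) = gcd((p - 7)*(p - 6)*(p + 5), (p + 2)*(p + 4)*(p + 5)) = p + 5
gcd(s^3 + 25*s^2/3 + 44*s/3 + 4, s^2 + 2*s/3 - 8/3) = s + 2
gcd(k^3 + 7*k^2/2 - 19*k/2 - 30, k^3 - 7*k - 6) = k - 3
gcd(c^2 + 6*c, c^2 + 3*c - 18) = c + 6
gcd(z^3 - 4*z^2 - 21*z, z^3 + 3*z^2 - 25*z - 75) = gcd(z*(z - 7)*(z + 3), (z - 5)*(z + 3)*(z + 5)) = z + 3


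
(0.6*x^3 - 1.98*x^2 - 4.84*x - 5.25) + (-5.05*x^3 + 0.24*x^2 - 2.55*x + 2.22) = -4.45*x^3 - 1.74*x^2 - 7.39*x - 3.03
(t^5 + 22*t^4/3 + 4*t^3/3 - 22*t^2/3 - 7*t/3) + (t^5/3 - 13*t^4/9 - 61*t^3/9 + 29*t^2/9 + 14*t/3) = 4*t^5/3 + 53*t^4/9 - 49*t^3/9 - 37*t^2/9 + 7*t/3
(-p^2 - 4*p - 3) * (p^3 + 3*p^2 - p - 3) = -p^5 - 7*p^4 - 14*p^3 - 2*p^2 + 15*p + 9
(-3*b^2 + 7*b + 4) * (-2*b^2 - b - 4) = 6*b^4 - 11*b^3 - 3*b^2 - 32*b - 16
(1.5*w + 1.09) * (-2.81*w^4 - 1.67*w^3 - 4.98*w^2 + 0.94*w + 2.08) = -4.215*w^5 - 5.5679*w^4 - 9.2903*w^3 - 4.0182*w^2 + 4.1446*w + 2.2672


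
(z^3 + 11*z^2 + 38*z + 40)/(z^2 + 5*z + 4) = (z^2 + 7*z + 10)/(z + 1)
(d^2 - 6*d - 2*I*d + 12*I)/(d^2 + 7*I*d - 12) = (d^2 - 6*d - 2*I*d + 12*I)/(d^2 + 7*I*d - 12)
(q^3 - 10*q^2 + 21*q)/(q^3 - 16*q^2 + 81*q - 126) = q/(q - 6)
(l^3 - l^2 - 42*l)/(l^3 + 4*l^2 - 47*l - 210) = l/(l + 5)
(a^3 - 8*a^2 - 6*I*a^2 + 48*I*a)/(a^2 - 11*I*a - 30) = a*(a - 8)/(a - 5*I)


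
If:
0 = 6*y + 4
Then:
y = -2/3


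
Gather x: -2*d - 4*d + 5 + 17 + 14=36 - 6*d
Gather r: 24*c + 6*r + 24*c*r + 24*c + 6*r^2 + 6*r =48*c + 6*r^2 + r*(24*c + 12)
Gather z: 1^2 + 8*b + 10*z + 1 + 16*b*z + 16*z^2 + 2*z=8*b + 16*z^2 + z*(16*b + 12) + 2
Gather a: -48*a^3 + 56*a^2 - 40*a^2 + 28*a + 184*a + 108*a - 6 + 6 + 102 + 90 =-48*a^3 + 16*a^2 + 320*a + 192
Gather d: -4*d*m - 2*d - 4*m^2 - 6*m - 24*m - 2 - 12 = d*(-4*m - 2) - 4*m^2 - 30*m - 14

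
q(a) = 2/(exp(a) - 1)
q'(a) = -2*exp(a)/(exp(a) - 1)^2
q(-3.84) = -2.04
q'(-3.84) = -0.04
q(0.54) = 2.79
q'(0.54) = -6.69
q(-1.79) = -2.40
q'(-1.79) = -0.48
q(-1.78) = -2.41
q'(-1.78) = -0.49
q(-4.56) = -2.02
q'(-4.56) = -0.02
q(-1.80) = -2.40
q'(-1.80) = -0.47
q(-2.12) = -2.27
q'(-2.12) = -0.31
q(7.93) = 0.00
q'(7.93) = -0.00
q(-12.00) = -2.00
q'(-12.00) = 0.00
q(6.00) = 0.00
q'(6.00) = 0.00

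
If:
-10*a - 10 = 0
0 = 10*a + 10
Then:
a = -1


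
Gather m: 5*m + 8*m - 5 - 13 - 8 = 13*m - 26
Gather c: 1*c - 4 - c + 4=0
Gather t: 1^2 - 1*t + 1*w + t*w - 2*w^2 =t*(w - 1) - 2*w^2 + w + 1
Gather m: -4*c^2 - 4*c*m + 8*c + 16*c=-4*c^2 - 4*c*m + 24*c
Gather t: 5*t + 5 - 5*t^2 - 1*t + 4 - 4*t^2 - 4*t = 9 - 9*t^2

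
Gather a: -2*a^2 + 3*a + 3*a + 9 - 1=-2*a^2 + 6*a + 8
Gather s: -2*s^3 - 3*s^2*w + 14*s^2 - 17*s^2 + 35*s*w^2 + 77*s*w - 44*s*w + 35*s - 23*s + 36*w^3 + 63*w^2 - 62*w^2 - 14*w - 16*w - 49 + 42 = -2*s^3 + s^2*(-3*w - 3) + s*(35*w^2 + 33*w + 12) + 36*w^3 + w^2 - 30*w - 7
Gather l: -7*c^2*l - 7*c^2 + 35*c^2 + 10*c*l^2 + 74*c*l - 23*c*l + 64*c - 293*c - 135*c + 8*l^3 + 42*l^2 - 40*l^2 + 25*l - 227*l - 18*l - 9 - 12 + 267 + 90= 28*c^2 - 364*c + 8*l^3 + l^2*(10*c + 2) + l*(-7*c^2 + 51*c - 220) + 336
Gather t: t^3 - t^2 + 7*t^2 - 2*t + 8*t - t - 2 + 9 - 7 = t^3 + 6*t^2 + 5*t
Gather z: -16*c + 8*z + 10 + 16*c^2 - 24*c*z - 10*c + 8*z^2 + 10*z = 16*c^2 - 26*c + 8*z^2 + z*(18 - 24*c) + 10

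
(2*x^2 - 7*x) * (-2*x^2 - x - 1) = -4*x^4 + 12*x^3 + 5*x^2 + 7*x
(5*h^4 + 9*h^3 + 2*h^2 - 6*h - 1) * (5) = 25*h^4 + 45*h^3 + 10*h^2 - 30*h - 5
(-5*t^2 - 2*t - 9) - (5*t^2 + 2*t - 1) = -10*t^2 - 4*t - 8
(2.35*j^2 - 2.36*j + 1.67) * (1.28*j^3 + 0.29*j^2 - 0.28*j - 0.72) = 3.008*j^5 - 2.3393*j^4 + 0.7952*j^3 - 0.5469*j^2 + 1.2316*j - 1.2024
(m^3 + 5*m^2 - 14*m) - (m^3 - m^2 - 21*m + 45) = 6*m^2 + 7*m - 45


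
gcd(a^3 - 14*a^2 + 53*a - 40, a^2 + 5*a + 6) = 1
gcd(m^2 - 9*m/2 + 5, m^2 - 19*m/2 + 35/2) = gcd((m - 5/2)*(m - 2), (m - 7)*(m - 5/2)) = m - 5/2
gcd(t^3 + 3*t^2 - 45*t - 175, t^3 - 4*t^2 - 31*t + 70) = t^2 - 2*t - 35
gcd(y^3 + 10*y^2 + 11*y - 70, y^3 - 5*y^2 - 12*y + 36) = y - 2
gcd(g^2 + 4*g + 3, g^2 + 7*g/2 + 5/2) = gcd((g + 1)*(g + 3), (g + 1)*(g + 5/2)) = g + 1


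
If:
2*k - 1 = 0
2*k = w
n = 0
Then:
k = 1/2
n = 0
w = 1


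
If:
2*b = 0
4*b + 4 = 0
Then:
No Solution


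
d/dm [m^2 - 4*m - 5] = 2*m - 4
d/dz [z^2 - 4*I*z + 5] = 2*z - 4*I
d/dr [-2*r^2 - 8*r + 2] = -4*r - 8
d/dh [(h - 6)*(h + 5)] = 2*h - 1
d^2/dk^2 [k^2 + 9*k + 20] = 2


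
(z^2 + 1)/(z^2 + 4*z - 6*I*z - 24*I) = (z^2 + 1)/(z^2 + z*(4 - 6*I) - 24*I)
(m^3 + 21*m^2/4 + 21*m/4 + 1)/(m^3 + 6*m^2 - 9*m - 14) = (m^2 + 17*m/4 + 1)/(m^2 + 5*m - 14)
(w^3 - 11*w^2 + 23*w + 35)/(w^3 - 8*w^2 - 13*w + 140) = (w + 1)/(w + 4)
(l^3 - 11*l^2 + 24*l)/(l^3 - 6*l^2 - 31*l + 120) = l/(l + 5)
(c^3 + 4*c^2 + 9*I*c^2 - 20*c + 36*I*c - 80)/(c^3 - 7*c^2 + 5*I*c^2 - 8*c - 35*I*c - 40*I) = (c^2 + 4*c*(1 + I) + 16*I)/(c^2 - 7*c - 8)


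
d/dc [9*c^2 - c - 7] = 18*c - 1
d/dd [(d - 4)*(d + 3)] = 2*d - 1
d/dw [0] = 0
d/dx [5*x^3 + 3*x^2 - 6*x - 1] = 15*x^2 + 6*x - 6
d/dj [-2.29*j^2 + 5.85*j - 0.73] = 5.85 - 4.58*j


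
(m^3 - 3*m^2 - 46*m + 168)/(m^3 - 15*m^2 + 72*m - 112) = (m^2 + m - 42)/(m^2 - 11*m + 28)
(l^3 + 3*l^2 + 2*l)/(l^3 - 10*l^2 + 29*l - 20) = l*(l^2 + 3*l + 2)/(l^3 - 10*l^2 + 29*l - 20)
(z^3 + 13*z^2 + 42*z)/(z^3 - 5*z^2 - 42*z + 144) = z*(z + 7)/(z^2 - 11*z + 24)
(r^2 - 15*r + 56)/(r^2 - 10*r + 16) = (r - 7)/(r - 2)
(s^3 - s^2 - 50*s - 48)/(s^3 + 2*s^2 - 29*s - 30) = (s - 8)/(s - 5)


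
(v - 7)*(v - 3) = v^2 - 10*v + 21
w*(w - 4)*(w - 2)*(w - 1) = w^4 - 7*w^3 + 14*w^2 - 8*w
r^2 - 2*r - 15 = (r - 5)*(r + 3)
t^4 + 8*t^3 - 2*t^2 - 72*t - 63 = (t - 3)*(t + 1)*(t + 3)*(t + 7)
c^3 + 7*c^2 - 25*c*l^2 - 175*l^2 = (c + 7)*(c - 5*l)*(c + 5*l)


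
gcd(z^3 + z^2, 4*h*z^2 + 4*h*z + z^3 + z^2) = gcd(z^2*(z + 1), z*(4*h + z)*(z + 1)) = z^2 + z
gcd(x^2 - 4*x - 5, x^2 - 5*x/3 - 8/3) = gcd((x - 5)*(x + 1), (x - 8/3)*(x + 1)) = x + 1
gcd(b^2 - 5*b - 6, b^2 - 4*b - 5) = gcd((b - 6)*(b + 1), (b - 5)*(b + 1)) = b + 1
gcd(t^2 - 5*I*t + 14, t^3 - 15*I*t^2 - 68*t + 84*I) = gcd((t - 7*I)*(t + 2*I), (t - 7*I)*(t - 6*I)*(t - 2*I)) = t - 7*I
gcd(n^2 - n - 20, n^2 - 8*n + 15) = n - 5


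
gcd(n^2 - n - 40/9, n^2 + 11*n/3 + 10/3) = n + 5/3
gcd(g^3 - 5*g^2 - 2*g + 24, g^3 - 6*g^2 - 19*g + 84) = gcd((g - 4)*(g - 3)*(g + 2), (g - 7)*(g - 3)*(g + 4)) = g - 3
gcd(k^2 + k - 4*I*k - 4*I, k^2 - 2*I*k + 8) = k - 4*I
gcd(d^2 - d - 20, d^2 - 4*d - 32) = d + 4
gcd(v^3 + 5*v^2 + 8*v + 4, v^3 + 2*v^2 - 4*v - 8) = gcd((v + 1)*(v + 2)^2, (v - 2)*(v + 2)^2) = v^2 + 4*v + 4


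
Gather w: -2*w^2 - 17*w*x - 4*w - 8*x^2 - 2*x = -2*w^2 + w*(-17*x - 4) - 8*x^2 - 2*x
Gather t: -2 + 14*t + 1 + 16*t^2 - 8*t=16*t^2 + 6*t - 1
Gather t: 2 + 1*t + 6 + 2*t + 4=3*t + 12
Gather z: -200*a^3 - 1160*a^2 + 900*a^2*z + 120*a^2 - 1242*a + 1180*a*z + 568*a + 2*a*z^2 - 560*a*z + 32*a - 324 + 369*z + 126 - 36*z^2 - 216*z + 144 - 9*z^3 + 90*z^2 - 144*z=-200*a^3 - 1040*a^2 - 642*a - 9*z^3 + z^2*(2*a + 54) + z*(900*a^2 + 620*a + 9) - 54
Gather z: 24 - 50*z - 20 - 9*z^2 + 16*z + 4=-9*z^2 - 34*z + 8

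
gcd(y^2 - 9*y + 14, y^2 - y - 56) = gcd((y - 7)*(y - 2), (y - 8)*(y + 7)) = 1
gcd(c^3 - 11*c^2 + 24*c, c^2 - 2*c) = c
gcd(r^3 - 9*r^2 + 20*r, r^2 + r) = r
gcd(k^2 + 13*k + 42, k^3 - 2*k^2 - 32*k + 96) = k + 6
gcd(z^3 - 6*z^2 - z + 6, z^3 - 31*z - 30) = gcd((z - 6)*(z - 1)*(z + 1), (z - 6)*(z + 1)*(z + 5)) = z^2 - 5*z - 6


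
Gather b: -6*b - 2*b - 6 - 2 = -8*b - 8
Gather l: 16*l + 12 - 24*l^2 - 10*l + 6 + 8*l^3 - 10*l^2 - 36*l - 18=8*l^3 - 34*l^2 - 30*l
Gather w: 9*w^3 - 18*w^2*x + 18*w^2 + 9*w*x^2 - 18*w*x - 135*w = 9*w^3 + w^2*(18 - 18*x) + w*(9*x^2 - 18*x - 135)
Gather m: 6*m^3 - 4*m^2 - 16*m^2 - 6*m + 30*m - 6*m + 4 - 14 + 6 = 6*m^3 - 20*m^2 + 18*m - 4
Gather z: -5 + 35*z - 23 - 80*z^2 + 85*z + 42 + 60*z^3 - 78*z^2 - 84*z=60*z^3 - 158*z^2 + 36*z + 14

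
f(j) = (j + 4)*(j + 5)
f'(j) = 2*j + 9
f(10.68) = 230.18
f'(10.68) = 30.36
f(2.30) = 45.99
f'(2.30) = 13.60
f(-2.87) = 2.41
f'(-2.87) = 3.26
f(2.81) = 53.19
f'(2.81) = 14.62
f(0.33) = 23.08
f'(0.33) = 9.66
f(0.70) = 26.79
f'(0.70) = 10.40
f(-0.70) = 14.19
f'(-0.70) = 7.60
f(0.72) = 27.00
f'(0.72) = 10.44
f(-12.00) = 56.00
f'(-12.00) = -15.00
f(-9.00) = 20.00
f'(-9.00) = -9.00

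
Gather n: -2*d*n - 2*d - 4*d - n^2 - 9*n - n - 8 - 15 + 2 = -6*d - n^2 + n*(-2*d - 10) - 21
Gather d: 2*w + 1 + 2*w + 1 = 4*w + 2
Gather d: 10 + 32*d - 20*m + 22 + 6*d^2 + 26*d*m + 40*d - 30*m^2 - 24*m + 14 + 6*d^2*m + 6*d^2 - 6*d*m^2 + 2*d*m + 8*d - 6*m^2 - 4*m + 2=d^2*(6*m + 12) + d*(-6*m^2 + 28*m + 80) - 36*m^2 - 48*m + 48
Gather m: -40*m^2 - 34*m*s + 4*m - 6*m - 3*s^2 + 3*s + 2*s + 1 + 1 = -40*m^2 + m*(-34*s - 2) - 3*s^2 + 5*s + 2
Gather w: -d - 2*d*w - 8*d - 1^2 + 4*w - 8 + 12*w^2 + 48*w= -9*d + 12*w^2 + w*(52 - 2*d) - 9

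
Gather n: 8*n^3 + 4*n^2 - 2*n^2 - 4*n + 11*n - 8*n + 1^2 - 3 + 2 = 8*n^3 + 2*n^2 - n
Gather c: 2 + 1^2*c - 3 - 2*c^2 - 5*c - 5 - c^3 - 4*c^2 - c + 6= -c^3 - 6*c^2 - 5*c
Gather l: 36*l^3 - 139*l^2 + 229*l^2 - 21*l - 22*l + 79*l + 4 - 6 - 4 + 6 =36*l^3 + 90*l^2 + 36*l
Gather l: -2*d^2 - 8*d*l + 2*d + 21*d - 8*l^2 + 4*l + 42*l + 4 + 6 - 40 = -2*d^2 + 23*d - 8*l^2 + l*(46 - 8*d) - 30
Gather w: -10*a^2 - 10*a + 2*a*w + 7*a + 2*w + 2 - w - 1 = -10*a^2 - 3*a + w*(2*a + 1) + 1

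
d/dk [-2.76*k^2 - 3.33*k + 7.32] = -5.52*k - 3.33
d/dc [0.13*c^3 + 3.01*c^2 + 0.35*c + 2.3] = 0.39*c^2 + 6.02*c + 0.35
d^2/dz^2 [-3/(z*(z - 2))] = 6*(-3*z^2 + 6*z - 4)/(z^3*(z^3 - 6*z^2 + 12*z - 8))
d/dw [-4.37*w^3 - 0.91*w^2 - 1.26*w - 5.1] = -13.11*w^2 - 1.82*w - 1.26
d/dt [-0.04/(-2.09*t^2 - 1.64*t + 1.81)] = (-0.1672*t - 0.0656)/(2.09*t^2 + 1.64*t - 1.81)^2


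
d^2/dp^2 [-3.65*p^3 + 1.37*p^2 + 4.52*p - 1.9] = 2.74 - 21.9*p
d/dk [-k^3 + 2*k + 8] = 2 - 3*k^2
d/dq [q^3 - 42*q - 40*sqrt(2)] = 3*q^2 - 42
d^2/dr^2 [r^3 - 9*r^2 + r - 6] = 6*r - 18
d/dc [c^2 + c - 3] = 2*c + 1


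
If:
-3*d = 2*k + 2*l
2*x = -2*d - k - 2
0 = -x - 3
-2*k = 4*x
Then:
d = -1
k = 6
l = -9/2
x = -3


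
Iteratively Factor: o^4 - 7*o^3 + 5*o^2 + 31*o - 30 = (o - 1)*(o^3 - 6*o^2 - o + 30) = (o - 1)*(o + 2)*(o^2 - 8*o + 15) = (o - 3)*(o - 1)*(o + 2)*(o - 5)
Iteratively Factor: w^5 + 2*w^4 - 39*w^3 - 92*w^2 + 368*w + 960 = (w - 5)*(w^4 + 7*w^3 - 4*w^2 - 112*w - 192) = (w - 5)*(w + 4)*(w^3 + 3*w^2 - 16*w - 48) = (w - 5)*(w - 4)*(w + 4)*(w^2 + 7*w + 12) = (w - 5)*(w - 4)*(w + 4)^2*(w + 3)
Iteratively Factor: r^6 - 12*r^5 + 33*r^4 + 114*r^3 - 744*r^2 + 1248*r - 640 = (r + 4)*(r^5 - 16*r^4 + 97*r^3 - 274*r^2 + 352*r - 160) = (r - 4)*(r + 4)*(r^4 - 12*r^3 + 49*r^2 - 78*r + 40) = (r - 4)^2*(r + 4)*(r^3 - 8*r^2 + 17*r - 10) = (r - 5)*(r - 4)^2*(r + 4)*(r^2 - 3*r + 2) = (r - 5)*(r - 4)^2*(r - 2)*(r + 4)*(r - 1)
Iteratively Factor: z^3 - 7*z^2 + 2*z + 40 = (z - 5)*(z^2 - 2*z - 8) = (z - 5)*(z - 4)*(z + 2)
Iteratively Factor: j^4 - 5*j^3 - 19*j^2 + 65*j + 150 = (j - 5)*(j^3 - 19*j - 30) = (j - 5)*(j + 2)*(j^2 - 2*j - 15) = (j - 5)^2*(j + 2)*(j + 3)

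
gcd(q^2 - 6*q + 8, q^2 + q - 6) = q - 2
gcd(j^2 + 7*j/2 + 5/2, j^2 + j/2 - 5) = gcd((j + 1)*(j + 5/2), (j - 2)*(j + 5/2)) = j + 5/2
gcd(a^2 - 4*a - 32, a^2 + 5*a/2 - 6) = a + 4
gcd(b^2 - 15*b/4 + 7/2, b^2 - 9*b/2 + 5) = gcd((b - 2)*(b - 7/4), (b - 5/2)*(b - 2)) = b - 2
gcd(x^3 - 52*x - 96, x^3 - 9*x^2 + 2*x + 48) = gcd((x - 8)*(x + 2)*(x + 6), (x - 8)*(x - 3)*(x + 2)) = x^2 - 6*x - 16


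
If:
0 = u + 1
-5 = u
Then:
No Solution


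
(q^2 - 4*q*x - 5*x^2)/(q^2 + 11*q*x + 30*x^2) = (q^2 - 4*q*x - 5*x^2)/(q^2 + 11*q*x + 30*x^2)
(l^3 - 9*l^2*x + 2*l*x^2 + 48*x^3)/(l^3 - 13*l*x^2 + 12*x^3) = (-l^2 + 6*l*x + 16*x^2)/(-l^2 - 3*l*x + 4*x^2)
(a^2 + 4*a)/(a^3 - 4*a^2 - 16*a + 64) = a/(a^2 - 8*a + 16)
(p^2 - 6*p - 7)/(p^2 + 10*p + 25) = (p^2 - 6*p - 7)/(p^2 + 10*p + 25)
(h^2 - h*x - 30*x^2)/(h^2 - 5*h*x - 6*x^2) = (h + 5*x)/(h + x)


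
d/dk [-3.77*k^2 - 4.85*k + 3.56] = -7.54*k - 4.85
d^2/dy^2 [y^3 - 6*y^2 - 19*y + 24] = 6*y - 12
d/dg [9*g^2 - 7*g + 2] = 18*g - 7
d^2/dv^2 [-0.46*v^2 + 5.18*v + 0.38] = -0.920000000000000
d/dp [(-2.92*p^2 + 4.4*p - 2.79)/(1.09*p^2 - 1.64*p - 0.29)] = (-0.00720000000000098*p^2 + 7.7758*p - 5.8516)/(1.1881*p^4 - 3.5752*p^3 + 2.0574*p^2 + 0.9512*p + 0.0841)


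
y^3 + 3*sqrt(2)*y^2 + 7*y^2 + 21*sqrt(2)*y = y*(y + 7)*(y + 3*sqrt(2))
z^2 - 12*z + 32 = (z - 8)*(z - 4)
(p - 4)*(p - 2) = p^2 - 6*p + 8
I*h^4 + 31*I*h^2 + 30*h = h*(h - 5*I)*(h + 6*I)*(I*h + 1)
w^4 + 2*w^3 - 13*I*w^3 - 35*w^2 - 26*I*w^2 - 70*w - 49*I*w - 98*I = (w + 2)*(w - 7*I)^2*(w + I)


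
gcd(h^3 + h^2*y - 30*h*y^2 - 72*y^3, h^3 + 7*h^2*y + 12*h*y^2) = h^2 + 7*h*y + 12*y^2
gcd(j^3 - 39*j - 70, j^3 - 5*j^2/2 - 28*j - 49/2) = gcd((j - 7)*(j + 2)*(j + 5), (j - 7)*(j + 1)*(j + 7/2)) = j - 7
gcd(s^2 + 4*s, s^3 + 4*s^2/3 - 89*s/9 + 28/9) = s + 4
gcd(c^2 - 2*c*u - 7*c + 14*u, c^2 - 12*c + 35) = c - 7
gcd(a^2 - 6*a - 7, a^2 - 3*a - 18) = 1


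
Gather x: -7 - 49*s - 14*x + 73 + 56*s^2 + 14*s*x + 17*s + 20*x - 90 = 56*s^2 - 32*s + x*(14*s + 6) - 24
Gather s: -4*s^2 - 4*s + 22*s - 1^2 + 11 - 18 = -4*s^2 + 18*s - 8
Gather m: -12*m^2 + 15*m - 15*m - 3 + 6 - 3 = -12*m^2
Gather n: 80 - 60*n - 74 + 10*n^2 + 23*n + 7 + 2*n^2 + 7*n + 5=12*n^2 - 30*n + 18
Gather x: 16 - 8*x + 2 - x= 18 - 9*x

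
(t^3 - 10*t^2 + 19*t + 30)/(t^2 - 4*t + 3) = (t^3 - 10*t^2 + 19*t + 30)/(t^2 - 4*t + 3)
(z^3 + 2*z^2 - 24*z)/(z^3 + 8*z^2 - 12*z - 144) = z/(z + 6)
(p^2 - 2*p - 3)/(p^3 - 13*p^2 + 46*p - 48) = (p + 1)/(p^2 - 10*p + 16)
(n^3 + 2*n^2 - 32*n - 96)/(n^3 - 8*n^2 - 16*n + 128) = (n^2 - 2*n - 24)/(n^2 - 12*n + 32)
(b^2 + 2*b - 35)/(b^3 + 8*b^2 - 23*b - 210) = 1/(b + 6)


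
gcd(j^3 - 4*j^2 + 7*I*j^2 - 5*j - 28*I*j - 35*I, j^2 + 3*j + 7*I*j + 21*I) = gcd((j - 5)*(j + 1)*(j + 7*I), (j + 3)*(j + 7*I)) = j + 7*I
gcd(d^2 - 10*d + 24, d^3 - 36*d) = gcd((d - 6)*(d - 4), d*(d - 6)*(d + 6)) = d - 6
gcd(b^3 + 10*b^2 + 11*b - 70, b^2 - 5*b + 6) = b - 2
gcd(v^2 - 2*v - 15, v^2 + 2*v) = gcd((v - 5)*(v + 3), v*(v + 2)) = 1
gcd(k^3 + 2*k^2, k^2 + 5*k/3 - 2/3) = k + 2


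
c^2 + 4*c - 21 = (c - 3)*(c + 7)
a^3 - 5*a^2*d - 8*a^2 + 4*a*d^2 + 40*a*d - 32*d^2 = (a - 8)*(a - 4*d)*(a - d)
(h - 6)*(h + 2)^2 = h^3 - 2*h^2 - 20*h - 24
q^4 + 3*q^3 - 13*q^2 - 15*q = q*(q - 3)*(q + 1)*(q + 5)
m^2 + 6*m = m*(m + 6)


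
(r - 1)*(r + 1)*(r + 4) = r^3 + 4*r^2 - r - 4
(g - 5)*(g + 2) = g^2 - 3*g - 10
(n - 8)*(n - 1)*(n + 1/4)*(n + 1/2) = n^4 - 33*n^3/4 + 11*n^2/8 + 39*n/8 + 1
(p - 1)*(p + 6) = p^2 + 5*p - 6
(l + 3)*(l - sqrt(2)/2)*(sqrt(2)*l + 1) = sqrt(2)*l^3 + 3*sqrt(2)*l^2 - sqrt(2)*l/2 - 3*sqrt(2)/2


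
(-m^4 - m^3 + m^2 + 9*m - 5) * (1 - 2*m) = 2*m^5 + m^4 - 3*m^3 - 17*m^2 + 19*m - 5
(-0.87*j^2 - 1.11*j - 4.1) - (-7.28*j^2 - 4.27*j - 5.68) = 6.41*j^2 + 3.16*j + 1.58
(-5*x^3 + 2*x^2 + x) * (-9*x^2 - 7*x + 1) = 45*x^5 + 17*x^4 - 28*x^3 - 5*x^2 + x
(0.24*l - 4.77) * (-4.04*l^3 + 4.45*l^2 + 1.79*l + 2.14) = -0.9696*l^4 + 20.3388*l^3 - 20.7969*l^2 - 8.0247*l - 10.2078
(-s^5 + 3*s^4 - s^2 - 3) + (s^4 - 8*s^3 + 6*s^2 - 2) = -s^5 + 4*s^4 - 8*s^3 + 5*s^2 - 5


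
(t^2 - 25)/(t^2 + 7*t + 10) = (t - 5)/(t + 2)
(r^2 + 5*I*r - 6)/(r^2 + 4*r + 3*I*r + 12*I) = (r + 2*I)/(r + 4)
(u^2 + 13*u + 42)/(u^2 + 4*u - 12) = (u + 7)/(u - 2)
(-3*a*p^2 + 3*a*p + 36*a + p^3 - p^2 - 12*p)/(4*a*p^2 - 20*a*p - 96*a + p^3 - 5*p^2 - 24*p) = (-3*a*p + 12*a + p^2 - 4*p)/(4*a*p - 32*a + p^2 - 8*p)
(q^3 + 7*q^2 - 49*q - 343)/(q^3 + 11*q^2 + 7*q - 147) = (q - 7)/(q - 3)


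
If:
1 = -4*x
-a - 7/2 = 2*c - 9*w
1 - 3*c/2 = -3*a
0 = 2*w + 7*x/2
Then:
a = -43/240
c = 37/120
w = 7/16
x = -1/4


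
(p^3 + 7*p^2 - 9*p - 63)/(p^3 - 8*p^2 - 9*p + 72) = (p + 7)/(p - 8)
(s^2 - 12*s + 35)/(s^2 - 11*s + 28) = (s - 5)/(s - 4)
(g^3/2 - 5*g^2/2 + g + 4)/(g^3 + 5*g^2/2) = (g^3 - 5*g^2 + 2*g + 8)/(g^2*(2*g + 5))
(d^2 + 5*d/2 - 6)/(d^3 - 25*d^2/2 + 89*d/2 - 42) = (d + 4)/(d^2 - 11*d + 28)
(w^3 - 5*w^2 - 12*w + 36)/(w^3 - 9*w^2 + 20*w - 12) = (w + 3)/(w - 1)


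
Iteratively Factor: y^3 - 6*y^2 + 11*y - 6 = (y - 1)*(y^2 - 5*y + 6) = (y - 3)*(y - 1)*(y - 2)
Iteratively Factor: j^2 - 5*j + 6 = (j - 2)*(j - 3)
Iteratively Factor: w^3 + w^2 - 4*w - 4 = (w - 2)*(w^2 + 3*w + 2) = (w - 2)*(w + 2)*(w + 1)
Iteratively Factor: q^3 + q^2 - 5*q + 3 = (q - 1)*(q^2 + 2*q - 3) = (q - 1)^2*(q + 3)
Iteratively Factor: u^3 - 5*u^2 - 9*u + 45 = (u - 3)*(u^2 - 2*u - 15) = (u - 5)*(u - 3)*(u + 3)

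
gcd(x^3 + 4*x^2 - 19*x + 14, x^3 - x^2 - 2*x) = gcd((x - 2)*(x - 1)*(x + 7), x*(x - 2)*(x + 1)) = x - 2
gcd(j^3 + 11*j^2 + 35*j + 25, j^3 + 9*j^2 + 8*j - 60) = j + 5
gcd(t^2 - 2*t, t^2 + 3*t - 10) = t - 2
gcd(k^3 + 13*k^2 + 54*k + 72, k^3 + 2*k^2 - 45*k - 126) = k^2 + 9*k + 18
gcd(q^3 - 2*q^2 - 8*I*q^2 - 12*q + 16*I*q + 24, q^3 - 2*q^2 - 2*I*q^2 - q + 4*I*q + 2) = q - 2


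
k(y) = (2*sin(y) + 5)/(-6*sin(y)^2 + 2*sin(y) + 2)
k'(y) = (12*sin(y)*cos(y) - 2*cos(y))*(2*sin(y) + 5)/(-6*sin(y)^2 + 2*sin(y) + 2)^2 + 2*cos(y)/(-6*sin(y)^2 + 2*sin(y) + 2) = (30*sin(y) - 3*cos(2*y))*cos(y)/(2*(-3*sin(y)^2 + sin(y) + 1)^2)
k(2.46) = 7.13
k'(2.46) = -36.80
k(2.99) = 2.45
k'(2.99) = -0.70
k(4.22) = -0.73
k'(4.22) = 1.20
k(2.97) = 2.47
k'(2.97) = -0.96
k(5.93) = 7.30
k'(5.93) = -68.15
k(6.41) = 2.44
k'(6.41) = 0.38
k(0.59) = 4.87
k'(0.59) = 16.39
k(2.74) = 3.10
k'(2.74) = -5.10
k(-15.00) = -2.01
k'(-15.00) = 8.98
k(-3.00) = 2.95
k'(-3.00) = 5.51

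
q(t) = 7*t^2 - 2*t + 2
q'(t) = 14*t - 2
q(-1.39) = 18.30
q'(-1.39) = -21.46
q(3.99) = 105.46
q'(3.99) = 53.86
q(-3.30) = 84.83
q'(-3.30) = -48.20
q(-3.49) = 94.24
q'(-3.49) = -50.86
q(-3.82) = 111.79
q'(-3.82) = -55.48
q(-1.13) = 13.20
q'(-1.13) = -17.82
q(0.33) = 2.10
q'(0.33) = 2.62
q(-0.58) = 5.51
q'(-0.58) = -10.12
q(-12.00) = 1034.00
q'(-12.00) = -170.00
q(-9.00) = 587.00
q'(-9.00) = -128.00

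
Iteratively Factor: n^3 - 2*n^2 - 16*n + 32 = (n + 4)*(n^2 - 6*n + 8) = (n - 2)*(n + 4)*(n - 4)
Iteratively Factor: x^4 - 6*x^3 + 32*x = (x + 2)*(x^3 - 8*x^2 + 16*x) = x*(x + 2)*(x^2 - 8*x + 16) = x*(x - 4)*(x + 2)*(x - 4)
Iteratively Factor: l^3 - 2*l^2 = (l)*(l^2 - 2*l) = l^2*(l - 2)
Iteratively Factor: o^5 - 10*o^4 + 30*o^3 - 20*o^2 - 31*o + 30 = (o - 2)*(o^4 - 8*o^3 + 14*o^2 + 8*o - 15) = (o - 5)*(o - 2)*(o^3 - 3*o^2 - o + 3) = (o - 5)*(o - 3)*(o - 2)*(o^2 - 1) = (o - 5)*(o - 3)*(o - 2)*(o - 1)*(o + 1)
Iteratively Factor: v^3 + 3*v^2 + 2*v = (v + 1)*(v^2 + 2*v) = (v + 1)*(v + 2)*(v)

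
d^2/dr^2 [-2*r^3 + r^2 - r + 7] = 2 - 12*r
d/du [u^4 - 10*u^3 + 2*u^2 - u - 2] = 4*u^3 - 30*u^2 + 4*u - 1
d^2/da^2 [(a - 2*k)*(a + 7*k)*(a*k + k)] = 2*k*(3*a + 5*k + 1)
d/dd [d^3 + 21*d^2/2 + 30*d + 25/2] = 3*d^2 + 21*d + 30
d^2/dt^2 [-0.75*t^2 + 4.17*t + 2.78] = -1.50000000000000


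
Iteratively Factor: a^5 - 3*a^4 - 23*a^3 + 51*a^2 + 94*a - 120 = (a - 1)*(a^4 - 2*a^3 - 25*a^2 + 26*a + 120) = (a - 1)*(a + 2)*(a^3 - 4*a^2 - 17*a + 60) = (a - 5)*(a - 1)*(a + 2)*(a^2 + a - 12) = (a - 5)*(a - 1)*(a + 2)*(a + 4)*(a - 3)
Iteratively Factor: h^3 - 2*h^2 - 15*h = (h + 3)*(h^2 - 5*h) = (h - 5)*(h + 3)*(h)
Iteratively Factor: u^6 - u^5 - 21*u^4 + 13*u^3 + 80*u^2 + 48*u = (u + 1)*(u^5 - 2*u^4 - 19*u^3 + 32*u^2 + 48*u) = (u + 1)^2*(u^4 - 3*u^3 - 16*u^2 + 48*u) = u*(u + 1)^2*(u^3 - 3*u^2 - 16*u + 48) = u*(u - 4)*(u + 1)^2*(u^2 + u - 12) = u*(u - 4)*(u + 1)^2*(u + 4)*(u - 3)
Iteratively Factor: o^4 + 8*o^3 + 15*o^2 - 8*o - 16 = (o + 1)*(o^3 + 7*o^2 + 8*o - 16) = (o + 1)*(o + 4)*(o^2 + 3*o - 4) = (o + 1)*(o + 4)^2*(o - 1)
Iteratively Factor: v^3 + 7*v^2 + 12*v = (v + 3)*(v^2 + 4*v) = v*(v + 3)*(v + 4)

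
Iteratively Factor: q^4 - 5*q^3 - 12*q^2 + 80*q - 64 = (q - 4)*(q^3 - q^2 - 16*q + 16) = (q - 4)*(q + 4)*(q^2 - 5*q + 4) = (q - 4)^2*(q + 4)*(q - 1)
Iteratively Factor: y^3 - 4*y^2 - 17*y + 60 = (y - 3)*(y^2 - y - 20) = (y - 3)*(y + 4)*(y - 5)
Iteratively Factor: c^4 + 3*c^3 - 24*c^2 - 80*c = (c)*(c^3 + 3*c^2 - 24*c - 80) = c*(c - 5)*(c^2 + 8*c + 16) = c*(c - 5)*(c + 4)*(c + 4)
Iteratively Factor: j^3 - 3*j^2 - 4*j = (j + 1)*(j^2 - 4*j) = (j - 4)*(j + 1)*(j)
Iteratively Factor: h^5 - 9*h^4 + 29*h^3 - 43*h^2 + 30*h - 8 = (h - 4)*(h^4 - 5*h^3 + 9*h^2 - 7*h + 2) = (h - 4)*(h - 1)*(h^3 - 4*h^2 + 5*h - 2) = (h - 4)*(h - 1)^2*(h^2 - 3*h + 2) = (h - 4)*(h - 2)*(h - 1)^2*(h - 1)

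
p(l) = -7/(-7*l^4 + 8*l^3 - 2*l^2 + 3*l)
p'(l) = -7*(28*l^3 - 24*l^2 + 4*l - 3)/(-7*l^4 + 8*l^3 - 2*l^2 + 3*l)^2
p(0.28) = -8.58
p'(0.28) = 33.10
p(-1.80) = 0.05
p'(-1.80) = 0.10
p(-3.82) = 0.00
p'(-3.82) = 0.00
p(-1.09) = 0.27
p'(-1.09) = 0.75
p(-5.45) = 0.00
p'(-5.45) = 0.00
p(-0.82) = 0.62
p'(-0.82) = 2.05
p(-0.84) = 0.58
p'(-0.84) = 1.89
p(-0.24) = 7.22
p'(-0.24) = 42.71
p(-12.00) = 0.00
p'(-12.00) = 0.00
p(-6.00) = 0.00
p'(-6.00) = 0.00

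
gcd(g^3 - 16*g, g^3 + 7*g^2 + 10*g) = g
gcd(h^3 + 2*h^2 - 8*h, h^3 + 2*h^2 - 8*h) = h^3 + 2*h^2 - 8*h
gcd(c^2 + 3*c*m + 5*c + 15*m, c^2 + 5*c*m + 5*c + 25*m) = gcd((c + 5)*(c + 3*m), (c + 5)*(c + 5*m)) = c + 5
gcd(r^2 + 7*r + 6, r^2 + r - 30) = r + 6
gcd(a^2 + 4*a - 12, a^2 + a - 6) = a - 2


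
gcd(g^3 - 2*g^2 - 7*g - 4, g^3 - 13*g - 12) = g^2 - 3*g - 4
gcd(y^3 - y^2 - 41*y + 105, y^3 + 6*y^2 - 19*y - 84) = y + 7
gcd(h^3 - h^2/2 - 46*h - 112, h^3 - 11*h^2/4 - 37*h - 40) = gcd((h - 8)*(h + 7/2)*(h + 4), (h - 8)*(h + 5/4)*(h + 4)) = h^2 - 4*h - 32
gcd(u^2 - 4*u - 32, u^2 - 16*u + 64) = u - 8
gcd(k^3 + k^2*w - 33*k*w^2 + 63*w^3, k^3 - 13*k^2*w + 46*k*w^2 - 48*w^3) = -k + 3*w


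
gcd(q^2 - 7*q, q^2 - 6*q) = q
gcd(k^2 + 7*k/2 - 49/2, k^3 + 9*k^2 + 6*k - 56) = k + 7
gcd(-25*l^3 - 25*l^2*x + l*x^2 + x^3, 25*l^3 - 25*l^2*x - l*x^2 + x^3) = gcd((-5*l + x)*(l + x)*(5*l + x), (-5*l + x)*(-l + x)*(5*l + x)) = -25*l^2 + x^2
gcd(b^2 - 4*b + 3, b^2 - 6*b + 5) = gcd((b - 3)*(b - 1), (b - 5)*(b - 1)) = b - 1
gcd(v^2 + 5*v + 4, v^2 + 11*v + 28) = v + 4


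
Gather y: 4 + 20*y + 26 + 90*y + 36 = 110*y + 66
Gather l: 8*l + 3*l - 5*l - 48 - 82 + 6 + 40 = 6*l - 84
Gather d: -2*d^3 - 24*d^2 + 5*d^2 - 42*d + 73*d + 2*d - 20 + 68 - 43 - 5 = -2*d^3 - 19*d^2 + 33*d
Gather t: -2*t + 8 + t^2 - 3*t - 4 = t^2 - 5*t + 4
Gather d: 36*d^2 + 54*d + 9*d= 36*d^2 + 63*d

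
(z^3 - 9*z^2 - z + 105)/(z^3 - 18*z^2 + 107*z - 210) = (z + 3)/(z - 6)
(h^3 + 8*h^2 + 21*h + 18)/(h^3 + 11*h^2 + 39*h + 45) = (h + 2)/(h + 5)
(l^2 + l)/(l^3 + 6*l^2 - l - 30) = l*(l + 1)/(l^3 + 6*l^2 - l - 30)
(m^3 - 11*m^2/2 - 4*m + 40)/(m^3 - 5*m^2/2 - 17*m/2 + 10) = (m - 4)/(m - 1)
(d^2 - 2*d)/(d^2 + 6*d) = (d - 2)/(d + 6)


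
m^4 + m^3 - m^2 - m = m*(m - 1)*(m + 1)^2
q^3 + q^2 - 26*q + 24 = (q - 4)*(q - 1)*(q + 6)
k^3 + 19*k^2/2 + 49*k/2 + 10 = (k + 1/2)*(k + 4)*(k + 5)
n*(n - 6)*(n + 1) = n^3 - 5*n^2 - 6*n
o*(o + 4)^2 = o^3 + 8*o^2 + 16*o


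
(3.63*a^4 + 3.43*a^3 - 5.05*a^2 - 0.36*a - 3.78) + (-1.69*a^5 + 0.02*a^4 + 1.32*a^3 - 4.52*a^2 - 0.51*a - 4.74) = -1.69*a^5 + 3.65*a^4 + 4.75*a^3 - 9.57*a^2 - 0.87*a - 8.52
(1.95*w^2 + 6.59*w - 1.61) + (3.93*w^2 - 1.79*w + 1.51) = 5.88*w^2 + 4.8*w - 0.1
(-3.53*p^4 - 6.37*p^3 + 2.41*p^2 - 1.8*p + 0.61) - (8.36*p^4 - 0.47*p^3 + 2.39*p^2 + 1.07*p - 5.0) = -11.89*p^4 - 5.9*p^3 + 0.02*p^2 - 2.87*p + 5.61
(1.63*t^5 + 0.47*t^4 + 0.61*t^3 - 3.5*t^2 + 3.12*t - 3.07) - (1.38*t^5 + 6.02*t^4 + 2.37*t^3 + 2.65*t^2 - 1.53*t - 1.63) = 0.25*t^5 - 5.55*t^4 - 1.76*t^3 - 6.15*t^2 + 4.65*t - 1.44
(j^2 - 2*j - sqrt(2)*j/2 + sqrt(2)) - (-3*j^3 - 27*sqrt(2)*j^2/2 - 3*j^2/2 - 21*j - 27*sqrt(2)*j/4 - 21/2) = 3*j^3 + 5*j^2/2 + 27*sqrt(2)*j^2/2 + 25*sqrt(2)*j/4 + 19*j + sqrt(2) + 21/2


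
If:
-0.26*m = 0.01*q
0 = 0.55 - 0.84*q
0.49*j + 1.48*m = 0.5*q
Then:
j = 0.74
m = -0.03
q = 0.65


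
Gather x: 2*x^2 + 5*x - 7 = 2*x^2 + 5*x - 7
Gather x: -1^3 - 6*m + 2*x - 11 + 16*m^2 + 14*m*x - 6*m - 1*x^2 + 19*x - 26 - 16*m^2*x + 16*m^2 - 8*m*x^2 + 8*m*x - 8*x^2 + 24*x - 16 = 32*m^2 - 12*m + x^2*(-8*m - 9) + x*(-16*m^2 + 22*m + 45) - 54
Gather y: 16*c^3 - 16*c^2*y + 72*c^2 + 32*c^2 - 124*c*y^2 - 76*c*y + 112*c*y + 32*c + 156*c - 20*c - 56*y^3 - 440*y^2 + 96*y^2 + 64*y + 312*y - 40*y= 16*c^3 + 104*c^2 + 168*c - 56*y^3 + y^2*(-124*c - 344) + y*(-16*c^2 + 36*c + 336)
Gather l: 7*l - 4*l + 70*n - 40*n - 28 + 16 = 3*l + 30*n - 12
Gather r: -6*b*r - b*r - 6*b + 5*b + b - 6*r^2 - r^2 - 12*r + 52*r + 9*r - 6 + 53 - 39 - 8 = -7*r^2 + r*(49 - 7*b)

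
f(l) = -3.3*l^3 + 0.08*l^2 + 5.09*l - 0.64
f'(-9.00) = -798.25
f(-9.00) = 2365.73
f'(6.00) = -350.35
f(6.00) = -680.02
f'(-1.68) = -23.12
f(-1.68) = 6.68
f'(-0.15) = 4.84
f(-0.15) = -1.39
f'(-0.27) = 4.33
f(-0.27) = -1.94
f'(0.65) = 1.01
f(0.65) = 1.80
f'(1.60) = -20.00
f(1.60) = -5.81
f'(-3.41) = -110.57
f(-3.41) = 113.78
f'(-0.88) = -2.72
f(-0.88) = -2.81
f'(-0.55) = 2.01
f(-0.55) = -2.87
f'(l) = -9.9*l^2 + 0.16*l + 5.09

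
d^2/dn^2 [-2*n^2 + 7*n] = -4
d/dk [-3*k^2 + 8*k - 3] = 8 - 6*k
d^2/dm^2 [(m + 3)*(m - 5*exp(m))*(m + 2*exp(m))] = -3*m^2*exp(m) - 40*m*exp(2*m) - 21*m*exp(m) + 6*m - 160*exp(2*m) - 24*exp(m) + 6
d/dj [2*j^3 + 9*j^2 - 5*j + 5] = 6*j^2 + 18*j - 5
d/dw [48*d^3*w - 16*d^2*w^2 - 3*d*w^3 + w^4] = 48*d^3 - 32*d^2*w - 9*d*w^2 + 4*w^3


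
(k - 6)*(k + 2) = k^2 - 4*k - 12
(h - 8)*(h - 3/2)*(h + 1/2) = h^3 - 9*h^2 + 29*h/4 + 6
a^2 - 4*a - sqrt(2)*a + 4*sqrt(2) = (a - 4)*(a - sqrt(2))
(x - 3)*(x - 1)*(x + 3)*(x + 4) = x^4 + 3*x^3 - 13*x^2 - 27*x + 36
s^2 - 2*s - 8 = (s - 4)*(s + 2)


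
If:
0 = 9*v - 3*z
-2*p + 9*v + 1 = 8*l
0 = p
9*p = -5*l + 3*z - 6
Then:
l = 7/3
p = 0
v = 53/27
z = 53/9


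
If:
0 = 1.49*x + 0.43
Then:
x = -0.29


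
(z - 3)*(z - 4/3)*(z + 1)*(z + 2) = z^4 - 4*z^3/3 - 7*z^2 + 10*z/3 + 8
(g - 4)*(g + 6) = g^2 + 2*g - 24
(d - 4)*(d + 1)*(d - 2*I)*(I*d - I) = I*d^4 + 2*d^3 - 4*I*d^3 - 8*d^2 - I*d^2 - 2*d + 4*I*d + 8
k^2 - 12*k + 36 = (k - 6)^2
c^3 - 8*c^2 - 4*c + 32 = (c - 8)*(c - 2)*(c + 2)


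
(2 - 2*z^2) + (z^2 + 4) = 6 - z^2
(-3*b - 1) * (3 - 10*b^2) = 30*b^3 + 10*b^2 - 9*b - 3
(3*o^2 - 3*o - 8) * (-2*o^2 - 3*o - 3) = -6*o^4 - 3*o^3 + 16*o^2 + 33*o + 24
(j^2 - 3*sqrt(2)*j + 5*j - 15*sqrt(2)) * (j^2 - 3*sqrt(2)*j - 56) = j^4 - 6*sqrt(2)*j^3 + 5*j^3 - 30*sqrt(2)*j^2 - 38*j^2 - 190*j + 168*sqrt(2)*j + 840*sqrt(2)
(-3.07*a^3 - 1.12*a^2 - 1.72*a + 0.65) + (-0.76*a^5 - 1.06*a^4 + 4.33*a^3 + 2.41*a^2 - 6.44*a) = -0.76*a^5 - 1.06*a^4 + 1.26*a^3 + 1.29*a^2 - 8.16*a + 0.65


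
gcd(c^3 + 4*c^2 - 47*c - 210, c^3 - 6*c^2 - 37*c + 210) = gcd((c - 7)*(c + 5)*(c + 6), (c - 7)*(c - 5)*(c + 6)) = c^2 - c - 42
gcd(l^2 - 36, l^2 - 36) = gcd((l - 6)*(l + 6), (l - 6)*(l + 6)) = l^2 - 36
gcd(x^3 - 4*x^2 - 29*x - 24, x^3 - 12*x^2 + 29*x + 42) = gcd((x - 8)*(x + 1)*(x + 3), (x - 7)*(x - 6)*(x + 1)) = x + 1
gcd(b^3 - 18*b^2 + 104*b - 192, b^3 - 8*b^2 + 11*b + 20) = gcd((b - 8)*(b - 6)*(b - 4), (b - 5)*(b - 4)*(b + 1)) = b - 4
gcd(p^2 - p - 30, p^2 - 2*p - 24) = p - 6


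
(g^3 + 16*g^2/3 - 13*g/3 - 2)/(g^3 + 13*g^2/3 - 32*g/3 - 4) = (g - 1)/(g - 2)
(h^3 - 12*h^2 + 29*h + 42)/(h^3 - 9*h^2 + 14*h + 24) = (h - 7)/(h - 4)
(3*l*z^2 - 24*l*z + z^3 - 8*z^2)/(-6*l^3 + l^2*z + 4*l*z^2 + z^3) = z*(z - 8)/(-2*l^2 + l*z + z^2)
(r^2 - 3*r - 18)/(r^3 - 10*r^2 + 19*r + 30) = (r + 3)/(r^2 - 4*r - 5)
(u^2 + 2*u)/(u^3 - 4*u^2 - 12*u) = 1/(u - 6)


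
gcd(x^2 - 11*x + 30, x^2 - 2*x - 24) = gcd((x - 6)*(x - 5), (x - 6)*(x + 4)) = x - 6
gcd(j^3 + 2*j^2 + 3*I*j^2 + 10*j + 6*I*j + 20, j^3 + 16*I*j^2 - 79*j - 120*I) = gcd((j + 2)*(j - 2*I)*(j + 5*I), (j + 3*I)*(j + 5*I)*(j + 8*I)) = j + 5*I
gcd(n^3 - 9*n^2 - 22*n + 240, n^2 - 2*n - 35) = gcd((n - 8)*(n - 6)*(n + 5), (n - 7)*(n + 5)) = n + 5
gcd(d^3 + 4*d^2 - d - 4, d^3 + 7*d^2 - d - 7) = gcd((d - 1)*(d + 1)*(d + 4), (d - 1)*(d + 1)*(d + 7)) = d^2 - 1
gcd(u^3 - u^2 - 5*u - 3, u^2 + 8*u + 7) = u + 1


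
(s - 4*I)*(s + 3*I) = s^2 - I*s + 12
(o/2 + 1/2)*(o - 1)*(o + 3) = o^3/2 + 3*o^2/2 - o/2 - 3/2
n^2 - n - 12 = (n - 4)*(n + 3)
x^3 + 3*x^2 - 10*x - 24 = (x - 3)*(x + 2)*(x + 4)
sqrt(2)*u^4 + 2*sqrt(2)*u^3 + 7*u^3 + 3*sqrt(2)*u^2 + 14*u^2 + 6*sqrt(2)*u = u*(u + 2)*(u + 3*sqrt(2))*(sqrt(2)*u + 1)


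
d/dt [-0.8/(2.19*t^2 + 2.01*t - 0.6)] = (3.504*t + 1.608)/(2.19*t^2 + 2.01*t - 0.6)^2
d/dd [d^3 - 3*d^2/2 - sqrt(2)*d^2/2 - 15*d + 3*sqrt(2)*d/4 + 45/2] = 3*d^2 - 3*d - sqrt(2)*d - 15 + 3*sqrt(2)/4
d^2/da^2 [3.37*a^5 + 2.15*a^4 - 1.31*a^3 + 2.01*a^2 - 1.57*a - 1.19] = 67.4*a^3 + 25.8*a^2 - 7.86*a + 4.02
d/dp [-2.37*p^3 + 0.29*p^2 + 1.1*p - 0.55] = -7.11*p^2 + 0.58*p + 1.1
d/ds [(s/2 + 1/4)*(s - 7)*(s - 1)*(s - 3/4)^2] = 5*s^4/2 - 18*s^3 + 711*s^2/32 - 167*s/32 - 57/32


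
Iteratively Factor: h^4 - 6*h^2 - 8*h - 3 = (h + 1)*(h^3 - h^2 - 5*h - 3) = (h + 1)^2*(h^2 - 2*h - 3) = (h - 3)*(h + 1)^2*(h + 1)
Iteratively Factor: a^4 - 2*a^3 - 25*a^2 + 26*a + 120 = (a + 2)*(a^3 - 4*a^2 - 17*a + 60) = (a - 3)*(a + 2)*(a^2 - a - 20) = (a - 5)*(a - 3)*(a + 2)*(a + 4)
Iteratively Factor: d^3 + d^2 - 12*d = (d + 4)*(d^2 - 3*d) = d*(d + 4)*(d - 3)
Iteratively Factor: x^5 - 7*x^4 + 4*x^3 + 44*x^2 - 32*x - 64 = (x - 4)*(x^4 - 3*x^3 - 8*x^2 + 12*x + 16) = (x - 4)*(x - 2)*(x^3 - x^2 - 10*x - 8) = (x - 4)*(x - 2)*(x + 1)*(x^2 - 2*x - 8) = (x - 4)^2*(x - 2)*(x + 1)*(x + 2)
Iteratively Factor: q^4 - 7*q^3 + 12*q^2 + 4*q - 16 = (q + 1)*(q^3 - 8*q^2 + 20*q - 16) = (q - 2)*(q + 1)*(q^2 - 6*q + 8) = (q - 2)^2*(q + 1)*(q - 4)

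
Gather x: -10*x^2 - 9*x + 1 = -10*x^2 - 9*x + 1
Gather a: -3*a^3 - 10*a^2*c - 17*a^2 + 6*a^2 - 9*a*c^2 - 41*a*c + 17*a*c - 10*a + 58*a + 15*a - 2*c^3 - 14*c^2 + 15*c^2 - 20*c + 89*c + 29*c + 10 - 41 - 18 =-3*a^3 + a^2*(-10*c - 11) + a*(-9*c^2 - 24*c + 63) - 2*c^3 + c^2 + 98*c - 49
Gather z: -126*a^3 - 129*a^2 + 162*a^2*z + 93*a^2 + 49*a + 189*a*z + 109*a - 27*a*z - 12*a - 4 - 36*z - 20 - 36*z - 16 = -126*a^3 - 36*a^2 + 146*a + z*(162*a^2 + 162*a - 72) - 40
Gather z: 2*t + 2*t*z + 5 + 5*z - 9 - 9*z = 2*t + z*(2*t - 4) - 4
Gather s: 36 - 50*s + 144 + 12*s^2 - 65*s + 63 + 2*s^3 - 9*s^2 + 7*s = 2*s^3 + 3*s^2 - 108*s + 243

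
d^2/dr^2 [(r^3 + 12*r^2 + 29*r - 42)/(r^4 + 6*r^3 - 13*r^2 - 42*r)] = 2*(r^6 + 15*r^5 - 33*r^4 + 77*r^3 + 90*r^2 - 108*r - 216)/(r^3*(r^6 - 3*r^5 - 15*r^4 + 35*r^3 + 90*r^2 - 108*r - 216))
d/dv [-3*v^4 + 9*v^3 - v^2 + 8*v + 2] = -12*v^3 + 27*v^2 - 2*v + 8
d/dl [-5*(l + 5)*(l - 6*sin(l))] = -5*l + 5*(l + 5)*(6*cos(l) - 1) + 30*sin(l)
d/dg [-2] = 0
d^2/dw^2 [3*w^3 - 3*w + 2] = 18*w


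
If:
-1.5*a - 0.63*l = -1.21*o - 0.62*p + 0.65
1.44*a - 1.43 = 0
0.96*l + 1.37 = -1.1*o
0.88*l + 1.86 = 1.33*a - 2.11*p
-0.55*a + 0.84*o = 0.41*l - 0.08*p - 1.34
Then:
No Solution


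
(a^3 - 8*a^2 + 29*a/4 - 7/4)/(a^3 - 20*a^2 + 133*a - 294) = (a^2 - a + 1/4)/(a^2 - 13*a + 42)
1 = 1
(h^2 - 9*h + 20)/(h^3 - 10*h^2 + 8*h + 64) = (h - 5)/(h^2 - 6*h - 16)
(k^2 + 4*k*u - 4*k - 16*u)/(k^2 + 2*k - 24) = (k + 4*u)/(k + 6)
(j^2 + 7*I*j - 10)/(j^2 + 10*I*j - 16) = (j + 5*I)/(j + 8*I)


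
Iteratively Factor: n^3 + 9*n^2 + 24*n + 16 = (n + 4)*(n^2 + 5*n + 4) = (n + 1)*(n + 4)*(n + 4)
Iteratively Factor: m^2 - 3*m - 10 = (m - 5)*(m + 2)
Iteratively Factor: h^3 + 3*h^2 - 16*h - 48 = (h - 4)*(h^2 + 7*h + 12) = (h - 4)*(h + 3)*(h + 4)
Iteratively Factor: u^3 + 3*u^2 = (u)*(u^2 + 3*u) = u*(u + 3)*(u)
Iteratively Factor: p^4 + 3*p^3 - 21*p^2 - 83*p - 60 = (p - 5)*(p^3 + 8*p^2 + 19*p + 12) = (p - 5)*(p + 1)*(p^2 + 7*p + 12) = (p - 5)*(p + 1)*(p + 4)*(p + 3)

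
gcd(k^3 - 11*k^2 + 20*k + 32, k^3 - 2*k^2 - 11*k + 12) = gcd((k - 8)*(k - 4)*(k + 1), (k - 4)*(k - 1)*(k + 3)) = k - 4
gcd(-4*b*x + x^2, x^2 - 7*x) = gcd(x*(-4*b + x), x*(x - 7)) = x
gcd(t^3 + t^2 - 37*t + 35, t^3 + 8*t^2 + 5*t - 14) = t^2 + 6*t - 7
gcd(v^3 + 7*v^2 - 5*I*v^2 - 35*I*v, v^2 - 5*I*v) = v^2 - 5*I*v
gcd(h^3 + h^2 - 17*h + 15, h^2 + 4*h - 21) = h - 3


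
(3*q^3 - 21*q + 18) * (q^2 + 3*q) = 3*q^5 + 9*q^4 - 21*q^3 - 45*q^2 + 54*q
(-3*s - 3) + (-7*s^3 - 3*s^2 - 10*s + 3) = -7*s^3 - 3*s^2 - 13*s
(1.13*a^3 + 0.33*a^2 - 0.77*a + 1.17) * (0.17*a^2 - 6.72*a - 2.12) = 0.1921*a^5 - 7.5375*a^4 - 4.7441*a^3 + 4.6737*a^2 - 6.23*a - 2.4804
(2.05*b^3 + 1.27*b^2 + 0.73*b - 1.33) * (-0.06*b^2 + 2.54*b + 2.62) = -0.123*b^5 + 5.1308*b^4 + 8.553*b^3 + 5.2614*b^2 - 1.4656*b - 3.4846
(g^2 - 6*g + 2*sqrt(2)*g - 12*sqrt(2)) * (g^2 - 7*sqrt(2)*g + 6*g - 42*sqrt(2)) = g^4 - 5*sqrt(2)*g^3 - 64*g^2 + 180*sqrt(2)*g + 1008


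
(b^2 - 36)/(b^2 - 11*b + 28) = (b^2 - 36)/(b^2 - 11*b + 28)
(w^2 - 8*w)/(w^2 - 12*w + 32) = w/(w - 4)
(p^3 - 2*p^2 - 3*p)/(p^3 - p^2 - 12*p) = (-p^2 + 2*p + 3)/(-p^2 + p + 12)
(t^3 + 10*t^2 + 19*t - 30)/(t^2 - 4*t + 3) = (t^2 + 11*t + 30)/(t - 3)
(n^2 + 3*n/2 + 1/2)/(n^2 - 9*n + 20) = (2*n^2 + 3*n + 1)/(2*(n^2 - 9*n + 20))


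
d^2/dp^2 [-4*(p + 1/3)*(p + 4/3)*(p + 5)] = -24*p - 160/3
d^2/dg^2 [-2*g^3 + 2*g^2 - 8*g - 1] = 4 - 12*g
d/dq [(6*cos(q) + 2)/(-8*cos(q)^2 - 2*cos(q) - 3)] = 2*(-24*cos(q)^2 - 16*cos(q) + 7)*sin(q)/(-8*sin(q)^2 + 2*cos(q) + 11)^2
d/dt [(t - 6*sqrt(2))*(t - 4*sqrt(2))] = 2*t - 10*sqrt(2)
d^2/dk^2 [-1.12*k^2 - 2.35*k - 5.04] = -2.24000000000000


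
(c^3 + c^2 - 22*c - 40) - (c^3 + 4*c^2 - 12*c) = -3*c^2 - 10*c - 40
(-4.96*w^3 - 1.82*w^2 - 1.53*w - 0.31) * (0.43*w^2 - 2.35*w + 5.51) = -2.1328*w^5 + 10.8734*w^4 - 23.7105*w^3 - 6.566*w^2 - 7.7018*w - 1.7081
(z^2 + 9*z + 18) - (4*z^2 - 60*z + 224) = -3*z^2 + 69*z - 206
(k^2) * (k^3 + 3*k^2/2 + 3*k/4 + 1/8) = k^5 + 3*k^4/2 + 3*k^3/4 + k^2/8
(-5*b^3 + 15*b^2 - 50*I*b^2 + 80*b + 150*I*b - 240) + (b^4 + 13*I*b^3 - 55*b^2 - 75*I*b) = b^4 - 5*b^3 + 13*I*b^3 - 40*b^2 - 50*I*b^2 + 80*b + 75*I*b - 240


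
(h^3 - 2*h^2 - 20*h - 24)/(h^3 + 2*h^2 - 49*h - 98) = (h^2 - 4*h - 12)/(h^2 - 49)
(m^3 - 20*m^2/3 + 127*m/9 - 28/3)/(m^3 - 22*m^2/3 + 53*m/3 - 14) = (m - 4/3)/(m - 2)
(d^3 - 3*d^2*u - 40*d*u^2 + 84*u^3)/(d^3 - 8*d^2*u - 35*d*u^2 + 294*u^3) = (-d + 2*u)/(-d + 7*u)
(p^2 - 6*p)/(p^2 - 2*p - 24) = p/(p + 4)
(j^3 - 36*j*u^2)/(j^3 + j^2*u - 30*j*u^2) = (-j + 6*u)/(-j + 5*u)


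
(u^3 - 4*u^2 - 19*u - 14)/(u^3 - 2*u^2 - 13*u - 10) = (u - 7)/(u - 5)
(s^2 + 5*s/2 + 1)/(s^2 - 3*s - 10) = (s + 1/2)/(s - 5)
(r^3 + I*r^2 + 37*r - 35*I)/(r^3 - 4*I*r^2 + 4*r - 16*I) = (r^3 + I*r^2 + 37*r - 35*I)/(r^3 - 4*I*r^2 + 4*r - 16*I)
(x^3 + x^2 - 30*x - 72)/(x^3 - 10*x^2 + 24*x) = (x^2 + 7*x + 12)/(x*(x - 4))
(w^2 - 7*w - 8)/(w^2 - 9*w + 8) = (w + 1)/(w - 1)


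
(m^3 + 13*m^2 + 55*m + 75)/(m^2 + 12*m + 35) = (m^2 + 8*m + 15)/(m + 7)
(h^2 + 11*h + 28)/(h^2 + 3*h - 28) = (h + 4)/(h - 4)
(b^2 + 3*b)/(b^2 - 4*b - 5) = b*(b + 3)/(b^2 - 4*b - 5)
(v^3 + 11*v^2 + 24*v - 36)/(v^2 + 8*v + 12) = (v^2 + 5*v - 6)/(v + 2)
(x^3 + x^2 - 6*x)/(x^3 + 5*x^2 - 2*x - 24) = x/(x + 4)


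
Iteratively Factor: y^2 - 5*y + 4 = (y - 1)*(y - 4)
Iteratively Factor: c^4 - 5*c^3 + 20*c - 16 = (c + 2)*(c^3 - 7*c^2 + 14*c - 8) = (c - 1)*(c + 2)*(c^2 - 6*c + 8) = (c - 2)*(c - 1)*(c + 2)*(c - 4)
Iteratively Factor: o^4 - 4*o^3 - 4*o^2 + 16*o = (o + 2)*(o^3 - 6*o^2 + 8*o) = o*(o + 2)*(o^2 - 6*o + 8) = o*(o - 4)*(o + 2)*(o - 2)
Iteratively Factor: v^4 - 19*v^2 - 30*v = (v + 3)*(v^3 - 3*v^2 - 10*v) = (v + 2)*(v + 3)*(v^2 - 5*v) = (v - 5)*(v + 2)*(v + 3)*(v)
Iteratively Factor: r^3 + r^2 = (r)*(r^2 + r) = r^2*(r + 1)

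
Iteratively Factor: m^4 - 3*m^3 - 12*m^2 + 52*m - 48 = (m - 2)*(m^3 - m^2 - 14*m + 24) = (m - 2)*(m + 4)*(m^2 - 5*m + 6) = (m - 2)^2*(m + 4)*(m - 3)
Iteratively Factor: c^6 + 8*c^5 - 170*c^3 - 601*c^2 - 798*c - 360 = (c + 3)*(c^5 + 5*c^4 - 15*c^3 - 125*c^2 - 226*c - 120) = (c - 5)*(c + 3)*(c^4 + 10*c^3 + 35*c^2 + 50*c + 24) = (c - 5)*(c + 1)*(c + 3)*(c^3 + 9*c^2 + 26*c + 24) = (c - 5)*(c + 1)*(c + 3)*(c + 4)*(c^2 + 5*c + 6) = (c - 5)*(c + 1)*(c + 3)^2*(c + 4)*(c + 2)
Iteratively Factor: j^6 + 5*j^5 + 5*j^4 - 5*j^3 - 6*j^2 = (j)*(j^5 + 5*j^4 + 5*j^3 - 5*j^2 - 6*j) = j*(j + 1)*(j^4 + 4*j^3 + j^2 - 6*j) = j^2*(j + 1)*(j^3 + 4*j^2 + j - 6) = j^2*(j + 1)*(j + 3)*(j^2 + j - 2) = j^2*(j + 1)*(j + 2)*(j + 3)*(j - 1)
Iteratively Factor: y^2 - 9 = (y + 3)*(y - 3)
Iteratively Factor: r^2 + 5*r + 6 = (r + 3)*(r + 2)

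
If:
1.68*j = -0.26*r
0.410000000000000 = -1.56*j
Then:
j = -0.26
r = 1.70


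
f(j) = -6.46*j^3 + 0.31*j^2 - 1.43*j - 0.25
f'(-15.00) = -4371.23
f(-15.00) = 21893.45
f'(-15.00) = -4371.23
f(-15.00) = 21893.45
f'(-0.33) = -3.75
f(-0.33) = 0.49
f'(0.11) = -1.60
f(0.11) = -0.41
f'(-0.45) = -5.63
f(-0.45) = 1.04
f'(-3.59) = -253.43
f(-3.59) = 307.77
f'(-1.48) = -44.80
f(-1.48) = 23.49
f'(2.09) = -84.79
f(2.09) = -60.86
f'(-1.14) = -27.32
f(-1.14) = 11.35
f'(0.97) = -19.06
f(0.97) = -7.24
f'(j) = -19.38*j^2 + 0.62*j - 1.43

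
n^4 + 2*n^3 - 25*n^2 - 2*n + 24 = (n - 4)*(n - 1)*(n + 1)*(n + 6)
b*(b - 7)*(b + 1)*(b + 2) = b^4 - 4*b^3 - 19*b^2 - 14*b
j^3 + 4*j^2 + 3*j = j*(j + 1)*(j + 3)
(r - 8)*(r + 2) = r^2 - 6*r - 16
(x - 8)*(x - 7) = x^2 - 15*x + 56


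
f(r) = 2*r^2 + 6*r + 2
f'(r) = 4*r + 6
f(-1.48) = -2.50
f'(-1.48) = 0.08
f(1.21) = 12.19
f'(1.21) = 10.84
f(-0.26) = 0.58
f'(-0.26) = 4.96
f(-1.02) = -2.04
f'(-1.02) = 1.92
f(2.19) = 24.73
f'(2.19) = 14.76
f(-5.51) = 29.66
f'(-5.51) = -16.04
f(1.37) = 13.97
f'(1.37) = 11.48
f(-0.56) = -0.73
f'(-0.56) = 3.76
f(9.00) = 218.00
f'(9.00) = 42.00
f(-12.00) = 218.00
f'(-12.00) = -42.00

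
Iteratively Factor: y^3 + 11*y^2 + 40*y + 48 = (y + 4)*(y^2 + 7*y + 12) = (y + 4)^2*(y + 3)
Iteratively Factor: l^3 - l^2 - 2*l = (l - 2)*(l^2 + l) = (l - 2)*(l + 1)*(l)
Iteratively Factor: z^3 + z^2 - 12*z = (z - 3)*(z^2 + 4*z) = (z - 3)*(z + 4)*(z)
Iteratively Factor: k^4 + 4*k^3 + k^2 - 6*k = (k + 2)*(k^3 + 2*k^2 - 3*k) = (k + 2)*(k + 3)*(k^2 - k) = k*(k + 2)*(k + 3)*(k - 1)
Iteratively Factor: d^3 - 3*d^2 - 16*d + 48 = (d - 3)*(d^2 - 16) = (d - 3)*(d + 4)*(d - 4)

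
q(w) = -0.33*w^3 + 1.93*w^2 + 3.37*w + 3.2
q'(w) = -0.99*w^2 + 3.86*w + 3.37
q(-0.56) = 1.98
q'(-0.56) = 0.90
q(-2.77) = 15.69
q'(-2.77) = -14.92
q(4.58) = 27.42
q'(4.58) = 0.28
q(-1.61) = 4.15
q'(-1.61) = -5.41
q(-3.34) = 25.77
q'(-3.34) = -20.57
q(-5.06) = 78.32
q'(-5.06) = -41.51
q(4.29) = 27.12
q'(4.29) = 1.71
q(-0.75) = 1.90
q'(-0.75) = -0.08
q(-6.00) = 123.74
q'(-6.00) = -55.43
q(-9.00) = 369.77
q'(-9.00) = -111.56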